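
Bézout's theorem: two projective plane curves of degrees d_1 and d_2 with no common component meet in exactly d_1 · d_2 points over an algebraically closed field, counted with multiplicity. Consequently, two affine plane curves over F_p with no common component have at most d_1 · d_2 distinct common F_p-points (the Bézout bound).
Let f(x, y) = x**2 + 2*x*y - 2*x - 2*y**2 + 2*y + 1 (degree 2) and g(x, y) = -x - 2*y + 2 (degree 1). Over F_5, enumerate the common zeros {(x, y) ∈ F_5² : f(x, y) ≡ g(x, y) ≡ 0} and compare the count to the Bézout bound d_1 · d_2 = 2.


Common zeros: ∅; count = 0; Bézout bound = 2.

deg(f) = 2, deg(g) = 1, so Bézout bound = 2.
Scan x ∈ F_5. For each x, list the y ∈ F_5 with f(x, y) ≡ 0 and those with g(x, y) ≡ 0 (mod 5); the common zeros in that column are the intersection.
  x = 0: f ≡ 0 at y ∈ ∅; g ≡ 0 at y ∈ {1}; common: ∅.
  x = 1: f ≡ 0 at y ∈ {0, 2}; g ≡ 0 at y ∈ {3}; common: ∅.
  x = 2: f ≡ 0 at y ∈ {1, 2}; g ≡ 0 at y ∈ {0}; common: ∅.
  x = 3: f ≡ 0 at y ∈ {1, 3}; g ≡ 0 at y ∈ {2}; common: ∅.
  x = 4: f ≡ 0 at y ∈ ∅; g ≡ 0 at y ∈ {4}; common: ∅.
Collecting: common zeros = ∅, so the count is 0.
Comparison with the Bézout bound: 0 ≤ 2 = deg(f)·deg(g), as expected for curves with no common component (the affine F_5-count falls short of the bound because intersections may lie at infinity, over extension fields, or carry multiplicity).


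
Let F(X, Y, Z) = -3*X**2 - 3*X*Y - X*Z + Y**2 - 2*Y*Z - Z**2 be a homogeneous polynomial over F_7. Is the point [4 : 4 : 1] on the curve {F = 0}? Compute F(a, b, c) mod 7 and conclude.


F(4,4,1) ≡ 5 (mod 7); P is NOT on the curve.

Evaluate F(4, 4, 1) term-by-term (mod 7).
  -3*X**2 ↦ -3·16·1·1 = -48
  -3*X*Y ↦ -3·4·4·1 = -48
  -X*Z ↦ -1·4·1·1 = -4
  Y**2 ↦ 1·1·16·1 = 16
  -2*Y*Z ↦ -2·1·4·1 = -8
  -Z**2 ↦ -1·1·1·1 = -1
Sum: F(4, 4, 1) = (-48) + (-48) + (-4) + (16) + (-8) + (-1) = -93.
Reducing mod 7: -93 ≡ 5 (mod 7).
Since F(a, b, c) ≡ 5 ≠ 0 (mod 7), P does NOT lie on the curve.


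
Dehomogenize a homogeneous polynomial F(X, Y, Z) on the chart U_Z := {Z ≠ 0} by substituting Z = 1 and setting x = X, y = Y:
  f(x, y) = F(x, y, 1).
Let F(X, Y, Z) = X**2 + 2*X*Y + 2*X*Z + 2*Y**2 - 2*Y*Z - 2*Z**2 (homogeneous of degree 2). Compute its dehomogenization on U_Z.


f(x, y) = x**2 + 2*x*y + 2*x + 2*y**2 - 2*y - 2

On U_Z we set Z = 1. Each monomial c·X^i·Y^j·Z^k in F becomes c·x^i·y^j·1^k = c·x^i·y^j.
Substituting Z = 1: F(X, Y, 1) = x**2 + 2*x*y + 2*x + 2*y**2 - 2*y - 2.
Note: deg(f) ≤ deg(F) = 2; strict inequality happens when F is divisible by Z (lost terms).


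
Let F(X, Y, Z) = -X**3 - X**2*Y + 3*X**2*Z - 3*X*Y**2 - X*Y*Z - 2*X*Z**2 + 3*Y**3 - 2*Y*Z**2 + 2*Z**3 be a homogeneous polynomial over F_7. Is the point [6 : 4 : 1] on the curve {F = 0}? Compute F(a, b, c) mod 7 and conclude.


F(6,4,1) ≡ 2 (mod 7); P is NOT on the curve.

Evaluate F(6, 4, 1) term-by-term (mod 7).
  -X**3 ↦ -1·216·1·1 = -216
  -X**2*Y ↦ -1·36·4·1 = -144
  3*X**2*Z ↦ 3·36·1·1 = 108
  -3*X*Y**2 ↦ -3·6·16·1 = -288
  -X*Y*Z ↦ -1·6·4·1 = -24
  -2*X*Z**2 ↦ -2·6·1·1 = -12
  3*Y**3 ↦ 3·1·64·1 = 192
  -2*Y*Z**2 ↦ -2·1·4·1 = -8
  2*Z**3 ↦ 2·1·1·1 = 2
Sum: F(6, 4, 1) = (-216) + (-144) + (108) + (-288) + (-24) + (-12) + (192) + (-8) + (2) = -390.
Reducing mod 7: -390 ≡ 2 (mod 7).
Since F(a, b, c) ≡ 2 ≠ 0 (mod 7), P does NOT lie on the curve.


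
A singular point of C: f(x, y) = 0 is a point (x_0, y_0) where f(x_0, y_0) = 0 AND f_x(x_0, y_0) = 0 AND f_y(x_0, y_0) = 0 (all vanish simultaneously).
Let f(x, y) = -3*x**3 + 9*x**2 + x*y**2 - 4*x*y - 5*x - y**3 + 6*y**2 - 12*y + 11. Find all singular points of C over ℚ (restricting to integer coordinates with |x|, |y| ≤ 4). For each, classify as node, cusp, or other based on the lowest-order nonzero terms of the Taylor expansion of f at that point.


Singular points: {(1, 2)}; classification: cusp.

Compute partial derivatives:
  f_x = -9*x**2 + 18*x + y**2 - 4*y - 5.
  f_y = 2*x*y - 4*x - 3*y**2 + 12*y - 12.
Scan x_0 ∈ {−4, ..., 4}. For each x_0, f_y(x_0, y) is a polynomial in y; find its integer roots y ∈ {−4, ..., 4}, then test f_x and f at those candidates.
  x = -4: f_y(-4, y) = -3*y**2 + 4*y + 4; vanishes at y ∈ {2}. (-4, 2): f_x = -225 ≠ 0.
  x = -3: f_y(-3, y) = -3*y**2 + 6*y; vanishes at y ∈ {0, 2}. (-3, 0): f_x = -140 ≠ 0; (-3, 2): f_x = -144 ≠ 0.
  x = -2: f_y(-2, y) = -3*y**2 + 8*y - 4; vanishes at y ∈ {2}. (-2, 2): f_x = -81 ≠ 0.
  x = -1: f_y(-1, y) = -3*y**2 + 10*y - 8; vanishes at y ∈ {2}. (-1, 2): f_x = -36 ≠ 0.
  x = 0: f_y(0, y) = -3*y**2 + 12*y - 12; vanishes at y ∈ {2}. (0, 2): f_x = -9 ≠ 0.
  x = 1: f_y(1, y) = -3*y**2 + 14*y - 16; vanishes at y ∈ {2}. (1, 2): f_x = 0, f = 0 — SINGULAR.
  x = 2: f_y(2, y) = -3*y**2 + 16*y - 20; vanishes at y ∈ {2}. (2, 2): f_x = -9 ≠ 0.
  x = 3: f_y(3, y) = -3*y**2 + 18*y - 24; vanishes at y ∈ {2, 4}. (3, 2): f_x = -36 ≠ 0; (3, 4): f_x = -32 ≠ 0.
  x = 4: f_y(4, y) = -3*y**2 + 20*y - 28; vanishes at y ∈ {2}. (4, 2): f_x = -81 ≠ 0.
Only singular point on the grid: (1, 2).
Classify: substitute x = 1 + u, y = 2 + v and expand: f = -3*u**3 + u*v**2 - v**3 + v**2.
No constant or linear terms (consistent with a singular point). Quadratic part: v**2. Cubic part: -3*u**3 + u*v**2 - v**3.
The quadratic part v**2 is a perfect square, so there is a single (double) tangent line v = 0, i.e. y = 2. Restricting the cubic part to that line (v = 0) leaves -3*u**3 ≠ 0, so f is not divisible by v and the branch is v² ≈ 3*u**3 to lowest order — this is a cusp.
Classification: cusp.


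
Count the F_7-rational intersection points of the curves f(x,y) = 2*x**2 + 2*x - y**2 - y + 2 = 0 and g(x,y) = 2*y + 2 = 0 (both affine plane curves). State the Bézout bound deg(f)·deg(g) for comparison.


Common zeros: {(2, 6), (4, 6)}; count = 2; Bézout bound = 2.

deg(f) = 2, deg(g) = 1, so Bézout bound = 2.
Scan x ∈ F_7. For each x, list the y ∈ F_7 with f(x, y) ≡ 0 and those with g(x, y) ≡ 0 (mod 7); the common zeros in that column are the intersection.
  x = 0: f ≡ 0 at y ∈ {1, 5}; g ≡ 0 at y ∈ {6}; common: ∅.
  x = 1: f ≡ 0 at y ∈ {2, 4}; g ≡ 0 at y ∈ {6}; common: ∅.
  x = 2: f ≡ 0 at y ∈ {0, 6}; g ≡ 0 at y ∈ {6}; common: {6}.
  x = 3: f ≡ 0 at y ∈ {3}; g ≡ 0 at y ∈ {6}; common: ∅.
  x = 4: f ≡ 0 at y ∈ {0, 6}; g ≡ 0 at y ∈ {6}; common: {6}.
  x = 5: f ≡ 0 at y ∈ {2, 4}; g ≡ 0 at y ∈ {6}; common: ∅.
  x = 6: f ≡ 0 at y ∈ {1, 5}; g ≡ 0 at y ∈ {6}; common: ∅.
Collecting: common zeros = {(2, 6), (4, 6)}, so the count is 2.
Comparison with the Bézout bound: 2 ≤ 2 = deg(f)·deg(g), as expected for curves with no common component (the bound is attained).


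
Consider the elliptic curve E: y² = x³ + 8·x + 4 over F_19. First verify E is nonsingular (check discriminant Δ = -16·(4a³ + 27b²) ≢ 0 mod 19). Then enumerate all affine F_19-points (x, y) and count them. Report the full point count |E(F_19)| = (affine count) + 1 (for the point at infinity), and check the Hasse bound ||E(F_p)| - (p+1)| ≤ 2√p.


Affine points = {(0, 2), (0, 17), (2, 3), (2, 16), (3, 6), (3, 13), (4, 9), (4, 10), (5, 6), (5, 13), (7, 2), (7, 17), (9, 8), (9, 11), (10, 1), (10, 18), (11, 6), (11, 13), (12, 2), (12, 17), (13, 5), (13, 14)}; affine count = 22; |E(F_19)| = 23.

Discriminant check: Δ ∝ 4a³ + 27b² = 4·8³ + 27·4² = 4·512 + 27·16 ≡ 10 (mod 19). Nonzero ⇒ E is nonsingular.
For each x ∈ F_19, compute rhs = x³ + 8·x + 4 mod 19, then count y ∈ F_19 with y² ≡ rhs.
  x = 0: rhs = 4, matching y values: 2, 17 (2 points).
  x = 1: rhs = 13, matching y values: none (0 points).
  x = 2: rhs = 9, matching y values: 3, 16 (2 points).
  x = 3: rhs = 17, matching y values: 6, 13 (2 points).
  x = 4: rhs = 5, matching y values: 9, 10 (2 points).
  x = 5: rhs = 17, matching y values: 6, 13 (2 points).
  x = 6: rhs = 2, matching y values: none (0 points).
  x = 7: rhs = 4, matching y values: 2, 17 (2 points).
  x = 8: rhs = 10, matching y values: none (0 points).
  x = 9: rhs = 7, matching y values: 8, 11 (2 points).
  x = 10: rhs = 1, matching y values: 1, 18 (2 points).
  x = 11: rhs = 17, matching y values: 6, 13 (2 points).
  x = 12: rhs = 4, matching y values: 2, 17 (2 points).
  x = 13: rhs = 6, matching y values: 5, 14 (2 points).
  x = 14: rhs = 10, matching y values: none (0 points).
  x = 15: rhs = 3, matching y values: none (0 points).
  x = 16: rhs = 10, matching y values: none (0 points).
  x = 17: rhs = 18, matching y values: none (0 points).
  x = 18: rhs = 14, matching y values: none (0 points).
Total affine count: 22.
Full point count |E(F_19)| = 22 + 1 = 23.
Hasse bound: |23 − (19+1)| = |3| = 3 ≤ 2√19 ≈ 8.7178 ✓.


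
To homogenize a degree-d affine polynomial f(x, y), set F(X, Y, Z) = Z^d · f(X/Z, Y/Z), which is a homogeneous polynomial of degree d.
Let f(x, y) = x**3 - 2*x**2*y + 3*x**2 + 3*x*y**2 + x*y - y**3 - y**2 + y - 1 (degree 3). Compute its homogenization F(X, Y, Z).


F(X, Y, Z) = X**3 - 2*X**2*Y + 3*X**2*Z + 3*X*Y**2 + X*Y*Z - Y**3 - Y**2*Z + Y*Z**2 - Z**3

deg(f) = 3.
Substitute x = X/Z, y = Y/Z into f, then multiply by Z^3.
  monomial 1·x^3·y^0 ↦ 1·X^3·Y^0·Z^0.
  monomial -2·x^2·y^1 ↦ -2·X^2·Y^1·Z^0.
  monomial 3·x^2·y^0 ↦ 3·X^2·Y^0·Z^1.
  monomial 3·x^1·y^2 ↦ 3·X^1·Y^2·Z^0.
  monomial 1·x^1·y^1 ↦ 1·X^1·Y^1·Z^1.
  monomial -1·x^0·y^3 ↦ -1·X^0·Y^3·Z^0.
  monomial -1·x^0·y^2 ↦ -1·X^0·Y^2·Z^1.
  monomial 1·x^0·y^1 ↦ 1·X^0·Y^1·Z^2.
  monomial -1·x^0·y^0 ↦ -1·X^0·Y^0·Z^3.
Collecting: F(X, Y, Z) = X**3 - 2*X**2*Y + 3*X**2*Z + 3*X*Y**2 + X*Y*Z - Y**3 - Y**2*Z + Y*Z**2 - Z**3.


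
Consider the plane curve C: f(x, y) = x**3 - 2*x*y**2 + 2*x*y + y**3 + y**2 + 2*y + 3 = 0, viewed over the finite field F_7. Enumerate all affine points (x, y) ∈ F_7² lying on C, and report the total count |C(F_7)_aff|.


Affine F_7-points: {(0, 1), (0, 4), (2, 5), (3, 5), (4, 6), (6, 3)}; count = 6.

For each of the 49 pairs (x, y) ∈ F_7², evaluate f(x, y) mod 7. Record the zeros.
  x = 0: [0↦3, 1↦0, 2↦5, 3↦3, 4↦0, 5↦2, 6↦1]  zeros at y ∈ {1, 4}
  x = 1: [0↦4, 1↦1, 2↦2, 3↦6, 4↦5, 5↦5, 6↦5]  zeros at y ∈ ∅
  x = 2: [0↦4, 1↦1, 2↦5, 3↦1, 4↦2, 5↦0, 6↦1]  zeros at y ∈ {5}
  x = 3: [0↦2, 1↦6, 2↦6, 3↦1, 4↦4, 5↦0, 6↦2]  zeros at y ∈ {5}
  x = 4: [0↦4, 1↦1, 2↦4, 3↦5, 4↦3, 5↦4, 6↦0]  zeros at y ∈ {6}
  x = 5: [0↦2, 1↦6, 2↦5, 3↦5, 4↦5, 5↦4, 6↦1]  zeros at y ∈ ∅
  x = 6: [0↦2, 1↦6, 2↦1, 3↦0, 4↦2, 5↦6, 6↦4]  zeros at y ∈ {3}
Collecting zeros: affine points = {(0, 1), (0, 4), (2, 5), (3, 5), (4, 6), (6, 3)}.
Total count |C(F_7)_aff| = 6.


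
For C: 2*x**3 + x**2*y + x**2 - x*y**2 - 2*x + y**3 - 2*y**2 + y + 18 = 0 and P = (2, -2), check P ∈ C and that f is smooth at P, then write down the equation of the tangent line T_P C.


Tangent line at P: 14*x + 33*y + 38 = 0.

Step 1: f(2, -2) = 0, so P lies on C.
Step 2: partial derivatives
  f_x(x, y) = 6*x**2 + 2*x*y + 2*x - y**2 - 2, f_y(x, y) = x**2 - 2*x*y + 3*y**2 - 4*y + 1.
  f_x(P) = 14, f_y(P) = 33 (gradient nonzero, so P is smooth).
Step 3: tangent line at P: 14·(x − 2) + 33·(y − -2) = 0.
Expanding: 14*x + 33*y + 38 = 0.


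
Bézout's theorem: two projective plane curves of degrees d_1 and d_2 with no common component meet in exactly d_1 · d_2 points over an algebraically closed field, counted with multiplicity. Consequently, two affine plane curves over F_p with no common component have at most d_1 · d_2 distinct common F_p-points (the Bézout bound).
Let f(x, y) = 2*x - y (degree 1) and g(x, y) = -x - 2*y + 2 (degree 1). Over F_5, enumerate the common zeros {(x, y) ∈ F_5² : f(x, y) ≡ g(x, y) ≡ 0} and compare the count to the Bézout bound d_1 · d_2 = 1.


Common zeros: ∅; count = 0; Bézout bound = 1.

deg(f) = 1, deg(g) = 1, so Bézout bound = 1.
Scan x ∈ F_5. For each x, list the y ∈ F_5 with f(x, y) ≡ 0 and those with g(x, y) ≡ 0 (mod 5); the common zeros in that column are the intersection.
  x = 0: f ≡ 0 at y ∈ {0}; g ≡ 0 at y ∈ {1}; common: ∅.
  x = 1: f ≡ 0 at y ∈ {2}; g ≡ 0 at y ∈ {3}; common: ∅.
  x = 2: f ≡ 0 at y ∈ {4}; g ≡ 0 at y ∈ {0}; common: ∅.
  x = 3: f ≡ 0 at y ∈ {1}; g ≡ 0 at y ∈ {2}; common: ∅.
  x = 4: f ≡ 0 at y ∈ {3}; g ≡ 0 at y ∈ {4}; common: ∅.
Collecting: common zeros = ∅, so the count is 0.
Comparison with the Bézout bound: 0 ≤ 1 = deg(f)·deg(g), as expected for curves with no common component (the affine F_5-count falls short of the bound because intersections may lie at infinity, over extension fields, or carry multiplicity).


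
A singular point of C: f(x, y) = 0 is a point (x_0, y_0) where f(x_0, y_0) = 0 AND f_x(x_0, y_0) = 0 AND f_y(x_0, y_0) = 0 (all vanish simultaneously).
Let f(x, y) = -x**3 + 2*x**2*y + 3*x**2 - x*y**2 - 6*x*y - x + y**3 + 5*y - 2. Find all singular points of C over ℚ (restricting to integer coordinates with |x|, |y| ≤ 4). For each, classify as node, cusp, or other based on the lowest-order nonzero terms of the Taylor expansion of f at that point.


Singular points: {(2, 1)}; classification: node.

Compute partial derivatives:
  f_x = -3*x**2 + 4*x*y + 6*x - y**2 - 6*y - 1.
  f_y = 2*x**2 - 2*x*y - 6*x + 3*y**2 + 5.
Scan x_0 ∈ {−4, ..., 4}. For each x_0, f_y(x_0, y) is a polynomial in y; find its integer roots y ∈ {−4, ..., 4}, then test f_x and f at those candidates.
  x = -4: f_y(-4, y) = 3*y**2 + 8*y + 61; no integer root y with |y| ≤ 4.
  x = -3: f_y(-3, y) = 3*y**2 + 6*y + 41; no integer root y with |y| ≤ 4.
  x = -2: f_y(-2, y) = 3*y**2 + 4*y + 25; no integer root y with |y| ≤ 4.
  x = -1: f_y(-1, y) = 3*y**2 + 2*y + 13; no integer root y with |y| ≤ 4.
  x = 0: f_y(0, y) = 3*y**2 + 5; no integer root y with |y| ≤ 4.
  x = 1: f_y(1, y) = 3*y**2 - 2*y + 1; no integer root y with |y| ≤ 4.
  x = 2: f_y(2, y) = 3*y**2 - 4*y + 1; vanishes at y ∈ {1}. (2, 1): f_x = 0, f = 0 — SINGULAR.
  x = 3: f_y(3, y) = 3*y**2 - 6*y + 5; no integer root y with |y| ≤ 4.
  x = 4: f_y(4, y) = 3*y**2 - 8*y + 13; no integer root y with |y| ≤ 4.
Only singular point on the grid: (2, 1).
Classify: substitute x = 2 + u, y = 1 + v and expand: f = -u**3 + 2*u**2*v - u**2 - u*v**2 + v**3 + v**2.
No constant or linear terms (consistent with a singular point). Quadratic part: -u**2 + v**2. Cubic part: -u**3 + 2*u**2*v - u*v**2 + v**3.
The quadratic part v**2 - u**2 = (v − u)(v + u) splits into two distinct linear factors, so there are two distinct tangent lines y − 1 = ±(x − 2) — this is a node (ordinary double point).
Classification: node.


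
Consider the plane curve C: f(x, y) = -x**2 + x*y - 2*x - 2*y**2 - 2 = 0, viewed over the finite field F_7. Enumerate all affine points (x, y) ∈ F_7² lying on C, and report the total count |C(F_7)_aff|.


Affine F_7-points: {(2, 2), (2, 6), (4, 4), (4, 5), (5, 2), (5, 4), (6, 5)}; count = 7.

For each of the 49 pairs (x, y) ∈ F_7², evaluate f(x, y) mod 7. Record the zeros.
  x = 0: [0↦5, 1↦3, 2↦4, 3↦1, 4↦1, 5↦4, 6↦3]  zeros at y ∈ ∅
  x = 1: [0↦2, 1↦1, 2↦3, 3↦1, 4↦2, 5↦6, 6↦6]  zeros at y ∈ ∅
  x = 2: [0↦4, 1↦4, 2↦0, 3↦6, 4↦1, 5↦6, 6↦0]  zeros at y ∈ {2, 6}
  x = 3: [0↦4, 1↦5, 2↦2, 3↦2, 4↦5, 5↦4, 6↦6]  zeros at y ∈ ∅
  x = 4: [0↦2, 1↦4, 2↦2, 3↦3, 4↦0, 5↦0, 6↦3]  zeros at y ∈ {4, 5}
  x = 5: [0↦5, 1↦1, 2↦0, 3↦2, 4↦0, 5↦1, 6↦5]  zeros at y ∈ {2, 4}
  x = 6: [0↦6, 1↦3, 2↦3, 3↦6, 4↦5, 5↦0, 6↦5]  zeros at y ∈ {5}
Collecting zeros: affine points = {(2, 2), (2, 6), (4, 4), (4, 5), (5, 2), (5, 4), (6, 5)}.
Total count |C(F_7)_aff| = 7.


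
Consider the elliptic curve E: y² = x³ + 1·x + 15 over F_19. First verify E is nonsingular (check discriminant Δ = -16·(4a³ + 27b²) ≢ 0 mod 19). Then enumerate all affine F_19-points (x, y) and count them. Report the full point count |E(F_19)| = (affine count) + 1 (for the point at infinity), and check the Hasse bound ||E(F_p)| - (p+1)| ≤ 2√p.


Affine points = {(1, 6), (1, 13), (2, 5), (2, 14), (3, 8), (3, 11), (4, 8), (4, 11), (6, 3), (6, 16), (7, 2), (7, 17), (12, 8), (12, 11), (15, 2), (15, 17), (16, 2), (16, 17), (17, 9), (17, 10)}; affine count = 20; |E(F_19)| = 21.

Discriminant check: Δ ∝ 4a³ + 27b² = 4·1³ + 27·15² = 4·1 + 27·225 ≡ 18 (mod 19). Nonzero ⇒ E is nonsingular.
For each x ∈ F_19, compute rhs = x³ + 1·x + 15 mod 19, then count y ∈ F_19 with y² ≡ rhs.
  x = 0: rhs = 15, matching y values: none (0 points).
  x = 1: rhs = 17, matching y values: 6, 13 (2 points).
  x = 2: rhs = 6, matching y values: 5, 14 (2 points).
  x = 3: rhs = 7, matching y values: 8, 11 (2 points).
  x = 4: rhs = 7, matching y values: 8, 11 (2 points).
  x = 5: rhs = 12, matching y values: none (0 points).
  x = 6: rhs = 9, matching y values: 3, 16 (2 points).
  x = 7: rhs = 4, matching y values: 2, 17 (2 points).
  x = 8: rhs = 3, matching y values: none (0 points).
  x = 9: rhs = 12, matching y values: none (0 points).
  x = 10: rhs = 18, matching y values: none (0 points).
  x = 11: rhs = 8, matching y values: none (0 points).
  x = 12: rhs = 7, matching y values: 8, 11 (2 points).
  x = 13: rhs = 2, matching y values: none (0 points).
  x = 14: rhs = 18, matching y values: none (0 points).
  x = 15: rhs = 4, matching y values: 2, 17 (2 points).
  x = 16: rhs = 4, matching y values: 2, 17 (2 points).
  x = 17: rhs = 5, matching y values: 9, 10 (2 points).
  x = 18: rhs = 13, matching y values: none (0 points).
Total affine count: 20.
Full point count |E(F_19)| = 20 + 1 = 21.
Hasse bound: |21 − (19+1)| = |1| = 1 ≤ 2√19 ≈ 8.7178 ✓.


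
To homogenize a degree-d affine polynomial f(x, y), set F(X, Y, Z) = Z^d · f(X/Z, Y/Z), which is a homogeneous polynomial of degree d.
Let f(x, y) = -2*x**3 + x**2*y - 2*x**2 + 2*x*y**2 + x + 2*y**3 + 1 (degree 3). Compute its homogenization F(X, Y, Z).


F(X, Y, Z) = -2*X**3 + X**2*Y - 2*X**2*Z + 2*X*Y**2 + X*Z**2 + 2*Y**3 + Z**3

deg(f) = 3.
Substitute x = X/Z, y = Y/Z into f, then multiply by Z^3.
  monomial -2·x^3·y^0 ↦ -2·X^3·Y^0·Z^0.
  monomial 1·x^2·y^1 ↦ 1·X^2·Y^1·Z^0.
  monomial -2·x^2·y^0 ↦ -2·X^2·Y^0·Z^1.
  monomial 2·x^1·y^2 ↦ 2·X^1·Y^2·Z^0.
  monomial 1·x^1·y^0 ↦ 1·X^1·Y^0·Z^2.
  monomial 2·x^0·y^3 ↦ 2·X^0·Y^3·Z^0.
  monomial 1·x^0·y^0 ↦ 1·X^0·Y^0·Z^3.
Collecting: F(X, Y, Z) = -2*X**3 + X**2*Y - 2*X**2*Z + 2*X*Y**2 + X*Z**2 + 2*Y**3 + Z**3.


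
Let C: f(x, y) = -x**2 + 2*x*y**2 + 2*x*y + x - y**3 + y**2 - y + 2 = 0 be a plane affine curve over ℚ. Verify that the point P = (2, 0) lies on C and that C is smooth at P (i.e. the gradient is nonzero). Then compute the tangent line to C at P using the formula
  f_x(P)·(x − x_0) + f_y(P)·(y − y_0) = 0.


Tangent line at P: -3*x + 3*y + 6 = 0.

Step 1: f(2, 0) = 0, so P lies on C.
Step 2: partial derivatives
  f_x(x, y) = -2*x + 2*y**2 + 2*y + 1, f_y(x, y) = 4*x*y + 2*x - 3*y**2 + 2*y - 1.
  f_x(P) = -3, f_y(P) = 3 (gradient nonzero, so P is smooth).
Step 3: tangent line at P: -3·(x − 2) + 3·(y − 0) = 0.
Expanding: -3*x + 3*y + 6 = 0.


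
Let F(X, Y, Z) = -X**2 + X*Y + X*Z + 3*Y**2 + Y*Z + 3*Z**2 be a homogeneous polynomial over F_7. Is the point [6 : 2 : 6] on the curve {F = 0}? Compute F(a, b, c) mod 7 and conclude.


F(6,2,6) ≡ 4 (mod 7); P is NOT on the curve.

Evaluate F(6, 2, 6) term-by-term (mod 7).
  -X**2 ↦ -1·36·1·1 = -36
  X*Y ↦ 1·6·2·1 = 12
  X*Z ↦ 1·6·1·6 = 36
  3*Y**2 ↦ 3·1·4·1 = 12
  Y*Z ↦ 1·1·2·6 = 12
  3*Z**2 ↦ 3·1·1·36 = 108
Sum: F(6, 2, 6) = (-36) + (12) + (36) + (12) + (12) + (108) = 144.
Reducing mod 7: 144 ≡ 4 (mod 7).
Since F(a, b, c) ≡ 4 ≠ 0 (mod 7), P does NOT lie on the curve.


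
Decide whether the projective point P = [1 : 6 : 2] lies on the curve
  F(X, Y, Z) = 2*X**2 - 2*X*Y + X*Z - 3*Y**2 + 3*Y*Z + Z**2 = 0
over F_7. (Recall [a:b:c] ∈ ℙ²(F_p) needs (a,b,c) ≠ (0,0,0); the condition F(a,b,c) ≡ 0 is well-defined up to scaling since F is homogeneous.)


F(1,6,2) ≡ 1 (mod 7); P is NOT on the curve.

Evaluate F(1, 6, 2) term-by-term (mod 7).
  2*X**2 ↦ 2·1·1·1 = 2
  -2*X*Y ↦ -2·1·6·1 = -12
  X*Z ↦ 1·1·1·2 = 2
  -3*Y**2 ↦ -3·1·36·1 = -108
  3*Y*Z ↦ 3·1·6·2 = 36
  Z**2 ↦ 1·1·1·4 = 4
Sum: F(1, 6, 2) = (2) + (-12) + (2) + (-108) + (36) + (4) = -76.
Reducing mod 7: -76 ≡ 1 (mod 7).
Since F(a, b, c) ≡ 1 ≠ 0 (mod 7), P does NOT lie on the curve.


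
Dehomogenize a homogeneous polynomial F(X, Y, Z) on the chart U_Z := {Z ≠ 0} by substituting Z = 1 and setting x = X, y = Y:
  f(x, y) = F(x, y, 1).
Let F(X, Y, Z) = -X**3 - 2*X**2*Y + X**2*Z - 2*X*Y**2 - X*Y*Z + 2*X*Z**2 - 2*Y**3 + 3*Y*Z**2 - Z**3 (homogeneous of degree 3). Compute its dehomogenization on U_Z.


f(x, y) = -x**3 - 2*x**2*y + x**2 - 2*x*y**2 - x*y + 2*x - 2*y**3 + 3*y - 1

On U_Z we set Z = 1. Each monomial c·X^i·Y^j·Z^k in F becomes c·x^i·y^j·1^k = c·x^i·y^j.
Substituting Z = 1: F(X, Y, 1) = -x**3 - 2*x**2*y + x**2 - 2*x*y**2 - x*y + 2*x - 2*y**3 + 3*y - 1.
Note: deg(f) ≤ deg(F) = 3; strict inequality happens when F is divisible by Z (lost terms).


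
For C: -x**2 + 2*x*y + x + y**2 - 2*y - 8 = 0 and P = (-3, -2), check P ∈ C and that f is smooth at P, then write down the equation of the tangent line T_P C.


Tangent line at P: 3*x - 12*y - 15 = 0.

Step 1: f(-3, -2) = 0, so P lies on C.
Step 2: partial derivatives
  f_x(x, y) = -2*x + 2*y + 1, f_y(x, y) = 2*x + 2*y - 2.
  f_x(P) = 3, f_y(P) = -12 (gradient nonzero, so P is smooth).
Step 3: tangent line at P: 3·(x − -3) + -12·(y − -2) = 0.
Expanding: 3*x - 12*y - 15 = 0.


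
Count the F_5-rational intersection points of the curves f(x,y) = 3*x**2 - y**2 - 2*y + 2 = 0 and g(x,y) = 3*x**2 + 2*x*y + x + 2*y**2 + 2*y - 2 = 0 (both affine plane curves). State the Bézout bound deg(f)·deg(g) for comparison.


Common zeros: {(4, 0)}; count = 1; Bézout bound = 4.

deg(f) = 2, deg(g) = 2, so Bézout bound = 4.
Scan x ∈ F_5. For each x, list the y ∈ F_5 with f(x, y) ≡ 0 and those with g(x, y) ≡ 0 (mod 5); the common zeros in that column are the intersection.
  x = 0: f ≡ 0 at y ∈ ∅; g ≡ 0 at y ∈ {2}; common: ∅.
  x = 1: f ≡ 0 at y ∈ {0, 3}; g ≡ 0 at y ∈ {4}; common: ∅.
  x = 2: f ≡ 0 at y ∈ {4}; g ≡ 0 at y ∈ {1}; common: ∅.
  x = 3: f ≡ 0 at y ∈ {4}; g ≡ 0 at y ∈ {3}; common: ∅.
  x = 4: f ≡ 0 at y ∈ {0, 3}; g ≡ 0 at y ∈ {0}; common: {0}.
Collecting: common zeros = {(4, 0)}, so the count is 1.
Comparison with the Bézout bound: 1 ≤ 4 = deg(f)·deg(g), as expected for curves with no common component (the affine F_5-count falls short of the bound because intersections may lie at infinity, over extension fields, or carry multiplicity).


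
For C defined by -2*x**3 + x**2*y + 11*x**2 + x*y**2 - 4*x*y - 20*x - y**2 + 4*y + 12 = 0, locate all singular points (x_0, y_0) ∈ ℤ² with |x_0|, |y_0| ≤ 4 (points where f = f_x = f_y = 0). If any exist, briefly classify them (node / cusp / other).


Singular points: {(2, 0)}; classification: node.

Compute partial derivatives:
  f_x = -6*x**2 + 2*x*y + 22*x + y**2 - 4*y - 20.
  f_y = x**2 + 2*x*y - 4*x - 2*y + 4.
Scan x_0 ∈ {−4, ..., 4}. For each x_0, f_y(x_0, y) is a polynomial in y; find its integer roots y ∈ {−4, ..., 4}, then test f_x and f at those candidates.
  x = -4: f_y(-4, y) = 36 - 10*y; no integer root y with |y| ≤ 4.
  x = -3: f_y(-3, y) = 25 - 8*y; no integer root y with |y| ≤ 4.
  x = -2: f_y(-2, y) = 16 - 6*y; no integer root y with |y| ≤ 4.
  x = -1: f_y(-1, y) = 9 - 4*y; no integer root y with |y| ≤ 4.
  x = 0: f_y(0, y) = 4 - 2*y; vanishes at y ∈ {2}. (0, 2): f_x = -24 ≠ 0.
  x = 1: f_y(1, y) = 1; no integer root y with |y| ≤ 4.
  x = 2: f_y(2, y) = 2*y; vanishes at y ∈ {0}. (2, 0): f_x = 0, f = 0 — SINGULAR.
  x = 3: f_y(3, y) = 4*y + 1; no integer root y with |y| ≤ 4.
  x = 4: f_y(4, y) = 6*y + 4; no integer root y with |y| ≤ 4.
Only singular point on the grid: (2, 0).
Classify: substitute x = 2 + u, y = 0 + v and expand: f = -2*u**3 + u**2*v - u**2 + u*v**2 + v**2.
No constant or linear terms (consistent with a singular point). Quadratic part: -u**2 + v**2. Cubic part: -2*u**3 + u**2*v + u*v**2.
The quadratic part v**2 - u**2 = (v − u)(v + u) splits into two distinct linear factors, so there are two distinct tangent lines y − 0 = ±(x − 2) — this is a node (ordinary double point).
Classification: node.


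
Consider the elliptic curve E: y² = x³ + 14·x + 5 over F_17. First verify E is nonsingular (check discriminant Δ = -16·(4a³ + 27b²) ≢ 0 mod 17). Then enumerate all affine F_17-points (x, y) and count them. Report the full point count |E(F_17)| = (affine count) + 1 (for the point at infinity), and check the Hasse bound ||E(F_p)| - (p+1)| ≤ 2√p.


Affine points = {(5, 8), (5, 9), (6, 4), (6, 13), (7, 2), (7, 15), (8, 0), (13, 2), (13, 15), (14, 2), (14, 15)}; affine count = 11; |E(F_17)| = 12.

Discriminant check: Δ ∝ 4a³ + 27b² = 4·14³ + 27·5² = 4·2744 + 27·25 ≡ 6 (mod 17). Nonzero ⇒ E is nonsingular.
For each x ∈ F_17, compute rhs = x³ + 14·x + 5 mod 17, then count y ∈ F_17 with y² ≡ rhs.
  x = 0: rhs = 5, matching y values: none (0 points).
  x = 1: rhs = 3, matching y values: none (0 points).
  x = 2: rhs = 7, matching y values: none (0 points).
  x = 3: rhs = 6, matching y values: none (0 points).
  x = 4: rhs = 6, matching y values: none (0 points).
  x = 5: rhs = 13, matching y values: 8, 9 (2 points).
  x = 6: rhs = 16, matching y values: 4, 13 (2 points).
  x = 7: rhs = 4, matching y values: 2, 15 (2 points).
  x = 8: rhs = 0, matching y values: 0 (1 points).
  x = 9: rhs = 10, matching y values: none (0 points).
  x = 10: rhs = 6, matching y values: none (0 points).
  x = 11: rhs = 11, matching y values: none (0 points).
  x = 12: rhs = 14, matching y values: none (0 points).
  x = 13: rhs = 4, matching y values: 2, 15 (2 points).
  x = 14: rhs = 4, matching y values: 2, 15 (2 points).
  x = 15: rhs = 3, matching y values: none (0 points).
  x = 16: rhs = 7, matching y values: none (0 points).
Total affine count: 11.
Full point count |E(F_17)| = 11 + 1 = 12.
Hasse bound: |12 − (17+1)| = |-6| = 6 ≤ 2√17 ≈ 8.2462 ✓.


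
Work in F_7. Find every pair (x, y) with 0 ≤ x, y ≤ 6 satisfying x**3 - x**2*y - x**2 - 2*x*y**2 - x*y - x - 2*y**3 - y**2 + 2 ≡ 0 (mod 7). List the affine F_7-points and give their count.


Affine F_7-points: {(0, 5), (2, 6), (6, 1), (6, 5)}; count = 4.

For each of the 49 pairs (x, y) ∈ F_7², evaluate f(x, y) mod 7. Record the zeros.
  x = 0: [0↦2, 1↦6, 2↦3, 3↦2, 4↦5, 5↦0, 6↦3]  zeros at y ∈ {5}
  x = 1: [0↦1, 1↦1, 2↦4, 3↦5, 4↦6, 5↦2, 6↦2]  zeros at y ∈ ∅
  x = 2: [0↦4, 1↦5, 2↦5, 3↦6, 4↦3, 5↦5, 6↦0]  zeros at y ∈ {6}
  x = 3: [0↦3, 1↦3, 2↦5, 3↦4, 4↦2, 5↦1, 6↦3]  zeros at y ∈ ∅
  x = 4: [0↦4, 1↦1, 2↦3, 3↦5, 4↦2, 5↦3, 6↦3]  zeros at y ∈ ∅
  x = 5: [0↦6, 1↦5, 2↦5, 3↦1, 4↦2, 5↦3, 6↦6]  zeros at y ∈ ∅
  x = 6: [0↦1, 1↦0, 2↦3, 3↦5, 4↦1, 5↦0, 6↦4]  zeros at y ∈ {1, 5}
Collecting zeros: affine points = {(0, 5), (2, 6), (6, 1), (6, 5)}.
Total count |C(F_7)_aff| = 4.


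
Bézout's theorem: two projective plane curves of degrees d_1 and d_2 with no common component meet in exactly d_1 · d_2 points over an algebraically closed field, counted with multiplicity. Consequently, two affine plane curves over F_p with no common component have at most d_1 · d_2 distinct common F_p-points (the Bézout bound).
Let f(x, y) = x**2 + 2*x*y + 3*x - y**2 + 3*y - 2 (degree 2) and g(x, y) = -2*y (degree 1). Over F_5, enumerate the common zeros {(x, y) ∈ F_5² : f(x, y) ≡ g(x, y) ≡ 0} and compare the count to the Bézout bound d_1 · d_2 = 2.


Common zeros: ∅; count = 0; Bézout bound = 2.

deg(f) = 2, deg(g) = 1, so Bézout bound = 2.
Scan x ∈ F_5. For each x, list the y ∈ F_5 with f(x, y) ≡ 0 and those with g(x, y) ≡ 0 (mod 5); the common zeros in that column are the intersection.
  x = 0: f ≡ 0 at y ∈ {1, 2}; g ≡ 0 at y ∈ {0}; common: ∅.
  x = 1: f ≡ 0 at y ∈ ∅; g ≡ 0 at y ∈ {0}; common: ∅.
  x = 2: f ≡ 0 at y ∈ {3, 4}; g ≡ 0 at y ∈ {0}; common: ∅.
  x = 3: f ≡ 0 at y ∈ {2}; g ≡ 0 at y ∈ {0}; common: ∅.
  x = 4: f ≡ 0 at y ∈ {3}; g ≡ 0 at y ∈ {0}; common: ∅.
Collecting: common zeros = ∅, so the count is 0.
Comparison with the Bézout bound: 0 ≤ 2 = deg(f)·deg(g), as expected for curves with no common component (the affine F_5-count falls short of the bound because intersections may lie at infinity, over extension fields, or carry multiplicity).


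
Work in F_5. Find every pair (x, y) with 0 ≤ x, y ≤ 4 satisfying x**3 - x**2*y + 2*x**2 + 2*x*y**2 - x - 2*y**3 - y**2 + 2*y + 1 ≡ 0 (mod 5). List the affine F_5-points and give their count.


Affine F_5-points: {(0, 1), (0, 2), (0, 4), (1, 4), (2, 0), (4, 3)}; count = 6.

For each of the 25 pairs (x, y) ∈ F_5², evaluate f(x, y) mod 5. Record the zeros.
  x = 0: [0↦1, 1↦0, 2↦0, 3↦4, 4↦0]  zeros at y ∈ {1, 2, 4}
  x = 1: [0↦3, 1↦3, 2↦3, 3↦1, 4↦0]  zeros at y ∈ {4}
  x = 2: [0↦0, 1↦4, 2↦2, 3↦2, 4↦2]  zeros at y ∈ {0}
  x = 3: [0↦3, 1↦4, 2↦3, 3↦3, 4↦2]  zeros at y ∈ ∅
  x = 4: [0↦3, 1↦4, 2↦2, 3↦0, 4↦1]  zeros at y ∈ {3}
Collecting zeros: affine points = {(0, 1), (0, 2), (0, 4), (1, 4), (2, 0), (4, 3)}.
Total count |C(F_5)_aff| = 6.


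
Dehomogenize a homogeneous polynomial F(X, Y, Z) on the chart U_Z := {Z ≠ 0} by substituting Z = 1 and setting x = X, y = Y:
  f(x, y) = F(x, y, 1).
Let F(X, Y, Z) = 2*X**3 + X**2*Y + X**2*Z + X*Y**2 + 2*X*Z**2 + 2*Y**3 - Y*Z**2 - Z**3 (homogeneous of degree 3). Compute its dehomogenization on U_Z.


f(x, y) = 2*x**3 + x**2*y + x**2 + x*y**2 + 2*x + 2*y**3 - y - 1

On U_Z we set Z = 1. Each monomial c·X^i·Y^j·Z^k in F becomes c·x^i·y^j·1^k = c·x^i·y^j.
Substituting Z = 1: F(X, Y, 1) = 2*x**3 + x**2*y + x**2 + x*y**2 + 2*x + 2*y**3 - y - 1.
Note: deg(f) ≤ deg(F) = 3; strict inequality happens when F is divisible by Z (lost terms).


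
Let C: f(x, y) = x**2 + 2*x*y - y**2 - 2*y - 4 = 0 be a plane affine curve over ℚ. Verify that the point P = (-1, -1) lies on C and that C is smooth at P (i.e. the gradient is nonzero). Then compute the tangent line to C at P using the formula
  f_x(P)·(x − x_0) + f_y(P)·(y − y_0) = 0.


Tangent line at P: -4*x - 2*y - 6 = 0.

Step 1: f(-1, -1) = 0, so P lies on C.
Step 2: partial derivatives
  f_x(x, y) = 2*x + 2*y, f_y(x, y) = 2*x - 2*y - 2.
  f_x(P) = -4, f_y(P) = -2 (gradient nonzero, so P is smooth).
Step 3: tangent line at P: -4·(x − -1) + -2·(y − -1) = 0.
Expanding: -4*x - 2*y - 6 = 0.


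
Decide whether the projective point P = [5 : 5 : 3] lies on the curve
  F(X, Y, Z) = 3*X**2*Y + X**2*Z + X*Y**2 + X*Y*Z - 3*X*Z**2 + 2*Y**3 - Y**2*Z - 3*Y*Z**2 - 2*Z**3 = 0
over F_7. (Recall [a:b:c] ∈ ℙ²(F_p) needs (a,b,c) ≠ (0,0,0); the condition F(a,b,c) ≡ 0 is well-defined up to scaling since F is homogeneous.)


F(5,5,3) ≡ 4 (mod 7); P is NOT on the curve.

Evaluate F(5, 5, 3) term-by-term (mod 7).
  3*X**2*Y ↦ 3·25·5·1 = 375
  X**2*Z ↦ 1·25·1·3 = 75
  X*Y**2 ↦ 1·5·25·1 = 125
  X*Y*Z ↦ 1·5·5·3 = 75
  -3*X*Z**2 ↦ -3·5·1·9 = -135
  2*Y**3 ↦ 2·1·125·1 = 250
  -Y**2*Z ↦ -1·1·25·3 = -75
  -3*Y*Z**2 ↦ -3·1·5·9 = -135
  -2*Z**3 ↦ -2·1·1·27 = -54
Sum: F(5, 5, 3) = (375) + (75) + (125) + (75) + (-135) + (250) + (-75) + (-135) + (-54) = 501.
Reducing mod 7: 501 ≡ 4 (mod 7).
Since F(a, b, c) ≡ 4 ≠ 0 (mod 7), P does NOT lie on the curve.


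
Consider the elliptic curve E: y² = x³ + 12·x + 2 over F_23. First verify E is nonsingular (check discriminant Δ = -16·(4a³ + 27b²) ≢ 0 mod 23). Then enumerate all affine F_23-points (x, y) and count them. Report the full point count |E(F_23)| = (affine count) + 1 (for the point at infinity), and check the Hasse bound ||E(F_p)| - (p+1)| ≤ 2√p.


Affine points = {(0, 5), (0, 18), (5, 7), (5, 16), (8, 9), (8, 14), (10, 8), (10, 15), (11, 4), (11, 19), (13, 3), (13, 20), (14, 4), (14, 19), (16, 9), (16, 14), (17, 6), (17, 17), (18, 1), (18, 22), (20, 10), (20, 13), (21, 4), (21, 19), (22, 9), (22, 14)}; affine count = 26; |E(F_23)| = 27.

Discriminant check: Δ ∝ 4a³ + 27b² = 4·12³ + 27·2² = 4·1728 + 27·4 ≡ 5 (mod 23). Nonzero ⇒ E is nonsingular.
For each x ∈ F_23, compute rhs = x³ + 12·x + 2 mod 23, then count y ∈ F_23 with y² ≡ rhs.
  x = 0: rhs = 2, matching y values: 5, 18 (2 points).
  x = 1: rhs = 15, matching y values: none (0 points).
  x = 2: rhs = 11, matching y values: none (0 points).
  x = 3: rhs = 19, matching y values: none (0 points).
  x = 4: rhs = 22, matching y values: none (0 points).
  x = 5: rhs = 3, matching y values: 7, 16 (2 points).
  x = 6: rhs = 14, matching y values: none (0 points).
  x = 7: rhs = 15, matching y values: none (0 points).
  x = 8: rhs = 12, matching y values: 9, 14 (2 points).
  x = 9: rhs = 11, matching y values: none (0 points).
  x = 10: rhs = 18, matching y values: 8, 15 (2 points).
  x = 11: rhs = 16, matching y values: 4, 19 (2 points).
  x = 12: rhs = 11, matching y values: none (0 points).
  x = 13: rhs = 9, matching y values: 3, 20 (2 points).
  x = 14: rhs = 16, matching y values: 4, 19 (2 points).
  x = 15: rhs = 15, matching y values: none (0 points).
  x = 16: rhs = 12, matching y values: 9, 14 (2 points).
  x = 17: rhs = 13, matching y values: 6, 17 (2 points).
  x = 18: rhs = 1, matching y values: 1, 22 (2 points).
  x = 19: rhs = 5, matching y values: none (0 points).
  x = 20: rhs = 8, matching y values: 10, 13 (2 points).
  x = 21: rhs = 16, matching y values: 4, 19 (2 points).
  x = 22: rhs = 12, matching y values: 9, 14 (2 points).
Total affine count: 26.
Full point count |E(F_23)| = 26 + 1 = 27.
Hasse bound: |27 − (23+1)| = |3| = 3 ≤ 2√23 ≈ 9.5917 ✓.


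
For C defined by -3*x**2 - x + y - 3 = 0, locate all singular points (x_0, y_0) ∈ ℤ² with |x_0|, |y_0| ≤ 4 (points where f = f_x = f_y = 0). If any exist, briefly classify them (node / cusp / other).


No singular points in the scanned grid; C is smooth there.

Compute partial derivatives:
  f_x = -6*x - 1.
  f_y = 1.
f_y = 1 is a nonzero constant, so f_y never vanishes: no point (x, y) can satisfy f = f_x = f_y = 0. In particular no (x, y) ∈ {−4, ..., 4}² is singular; the curve is smooth.


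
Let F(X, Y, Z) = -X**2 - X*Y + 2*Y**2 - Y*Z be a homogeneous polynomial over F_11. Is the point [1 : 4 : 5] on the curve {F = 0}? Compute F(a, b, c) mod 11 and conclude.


F(1,4,5) ≡ 7 (mod 11); P is NOT on the curve.

Evaluate F(1, 4, 5) term-by-term (mod 11).
  -X**2 ↦ -1·1·1·1 = -1
  -X*Y ↦ -1·1·4·1 = -4
  2*Y**2 ↦ 2·1·16·1 = 32
  -Y*Z ↦ -1·1·4·5 = -20
Sum: F(1, 4, 5) = (-1) + (-4) + (32) + (-20) = 7.
Reducing mod 11: 7 ≡ 7 (mod 11).
Since F(a, b, c) ≡ 7 ≠ 0 (mod 11), P does NOT lie on the curve.


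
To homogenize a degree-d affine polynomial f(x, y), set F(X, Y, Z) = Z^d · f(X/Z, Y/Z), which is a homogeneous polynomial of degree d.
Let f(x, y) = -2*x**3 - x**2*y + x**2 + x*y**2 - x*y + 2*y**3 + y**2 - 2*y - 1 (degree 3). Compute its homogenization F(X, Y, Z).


F(X, Y, Z) = -2*X**3 - X**2*Y + X**2*Z + X*Y**2 - X*Y*Z + 2*Y**3 + Y**2*Z - 2*Y*Z**2 - Z**3

deg(f) = 3.
Substitute x = X/Z, y = Y/Z into f, then multiply by Z^3.
  monomial -2·x^3·y^0 ↦ -2·X^3·Y^0·Z^0.
  monomial -1·x^2·y^1 ↦ -1·X^2·Y^1·Z^0.
  monomial 1·x^2·y^0 ↦ 1·X^2·Y^0·Z^1.
  monomial 1·x^1·y^2 ↦ 1·X^1·Y^2·Z^0.
  monomial -1·x^1·y^1 ↦ -1·X^1·Y^1·Z^1.
  monomial 2·x^0·y^3 ↦ 2·X^0·Y^3·Z^0.
  monomial 1·x^0·y^2 ↦ 1·X^0·Y^2·Z^1.
  monomial -2·x^0·y^1 ↦ -2·X^0·Y^1·Z^2.
  monomial -1·x^0·y^0 ↦ -1·X^0·Y^0·Z^3.
Collecting: F(X, Y, Z) = -2*X**3 - X**2*Y + X**2*Z + X*Y**2 - X*Y*Z + 2*Y**3 + Y**2*Z - 2*Y*Z**2 - Z**3.


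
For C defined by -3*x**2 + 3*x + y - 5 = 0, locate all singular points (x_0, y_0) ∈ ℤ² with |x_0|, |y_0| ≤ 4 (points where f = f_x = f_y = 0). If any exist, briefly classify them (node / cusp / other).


No singular points in the scanned grid; C is smooth there.

Compute partial derivatives:
  f_x = 3 - 6*x.
  f_y = 1.
f_y = 1 is a nonzero constant, so f_y never vanishes: no point (x, y) can satisfy f = f_x = f_y = 0. In particular no (x, y) ∈ {−4, ..., 4}² is singular; the curve is smooth.


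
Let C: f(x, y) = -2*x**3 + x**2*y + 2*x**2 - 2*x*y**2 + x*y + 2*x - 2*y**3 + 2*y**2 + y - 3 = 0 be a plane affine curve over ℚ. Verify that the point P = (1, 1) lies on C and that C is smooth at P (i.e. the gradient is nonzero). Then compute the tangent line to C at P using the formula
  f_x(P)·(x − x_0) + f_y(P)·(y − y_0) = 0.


Tangent line at P: x - 3*y + 2 = 0.

Step 1: f(1, 1) = 0, so P lies on C.
Step 2: partial derivatives
  f_x(x, y) = -6*x**2 + 2*x*y + 4*x - 2*y**2 + y + 2, f_y(x, y) = x**2 - 4*x*y + x - 6*y**2 + 4*y + 1.
  f_x(P) = 1, f_y(P) = -3 (gradient nonzero, so P is smooth).
Step 3: tangent line at P: 1·(x − 1) + -3·(y − 1) = 0.
Expanding: x - 3*y + 2 = 0.


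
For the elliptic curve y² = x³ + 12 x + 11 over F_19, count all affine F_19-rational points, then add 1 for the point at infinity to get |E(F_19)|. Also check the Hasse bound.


Affine points = {(0, 7), (0, 12), (1, 9), (1, 10), (2, 9), (2, 10), (3, 6), (3, 13), (4, 3), (4, 16), (5, 5), (5, 14), (7, 1), (7, 18), (8, 7), (8, 12), (11, 7), (11, 12), (14, 4), (14, 15), (16, 9), (16, 10), (17, 6), (17, 13), (18, 6), (18, 13)}; affine count = 26; |E(F_19)| = 27.

Discriminant check: Δ ∝ 4a³ + 27b² = 4·12³ + 27·11² = 4·1728 + 27·121 ≡ 14 (mod 19). Nonzero ⇒ E is nonsingular.
For each x ∈ F_19, compute rhs = x³ + 12·x + 11 mod 19, then count y ∈ F_19 with y² ≡ rhs.
  x = 0: rhs = 11, matching y values: 7, 12 (2 points).
  x = 1: rhs = 5, matching y values: 9, 10 (2 points).
  x = 2: rhs = 5, matching y values: 9, 10 (2 points).
  x = 3: rhs = 17, matching y values: 6, 13 (2 points).
  x = 4: rhs = 9, matching y values: 3, 16 (2 points).
  x = 5: rhs = 6, matching y values: 5, 14 (2 points).
  x = 6: rhs = 14, matching y values: none (0 points).
  x = 7: rhs = 1, matching y values: 1, 18 (2 points).
  x = 8: rhs = 11, matching y values: 7, 12 (2 points).
  x = 9: rhs = 12, matching y values: none (0 points).
  x = 10: rhs = 10, matching y values: none (0 points).
  x = 11: rhs = 11, matching y values: 7, 12 (2 points).
  x = 12: rhs = 2, matching y values: none (0 points).
  x = 13: rhs = 8, matching y values: none (0 points).
  x = 14: rhs = 16, matching y values: 4, 15 (2 points).
  x = 15: rhs = 13, matching y values: none (0 points).
  x = 16: rhs = 5, matching y values: 9, 10 (2 points).
  x = 17: rhs = 17, matching y values: 6, 13 (2 points).
  x = 18: rhs = 17, matching y values: 6, 13 (2 points).
Total affine count: 26.
Full point count |E(F_19)| = 26 + 1 = 27.
Hasse bound: |27 − (19+1)| = |7| = 7 ≤ 2√19 ≈ 8.7178 ✓.


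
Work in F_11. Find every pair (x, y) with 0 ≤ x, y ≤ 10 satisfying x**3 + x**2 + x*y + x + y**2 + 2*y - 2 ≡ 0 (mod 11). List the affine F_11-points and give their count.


Affine F_11-points: {(0, 4), (0, 5), (1, 2), (1, 6), (2, 3), (2, 4), (3, 7), (3, 10), (4, 6), (4, 10), (5, 6), (5, 9), (7, 1), (8, 4), (8, 8)}; count = 15.

For each of the 121 pairs (x, y) ∈ F_11², evaluate f(x, y) mod 11. Record the zeros.
  x = 0: [0↦9, 1↦1, 2↦6, 3↦2, 4↦0, 5↦0, 6↦2, 7↦6, 8↦1, 9↦9, 10↦8]  zeros at y ∈ {4, 5}
  x = 1: [0↦1, 1↦5, 2↦0, 3↦8, 4↦7, 5↦8, 6↦0, 7↦5, 8↦1, 9↦10, 10↦10]  zeros at y ∈ {2, 6}
  x = 2: [0↦1, 1↦6, 2↦2, 3↦0, 4↦0, 5↦2, 6↦6, 7↦1, 8↦9, 9↦8, 10↦9]  zeros at y ∈ {3, 4}
  x = 3: [0↦4, 1↦10, 2↦7, 3↦6, 4↦7, 5↦10, 6↦4, 7↦0, 8↦9, 9↦9, 10↦0]  zeros at y ∈ {7, 10}
  x = 4: [0↦5, 1↦1, 2↦10, 3↦10, 4↦1, 5↦5, 6↦0, 7↦8, 8↦7, 9↦8, 10↦0]  zeros at y ∈ {6, 10}
  x = 5: [0↦10, 1↦7, 2↦6, 3↦7, 4↦10, 5↦4, 6↦0, 7↦9, 8↦9, 9↦0, 10↦4]  zeros at y ∈ {6, 9}
  x = 6: [0↦3, 1↦1, 2↦1, 3↦3, 4↦7, 5↦2, 6↦10, 7↦9, 8↦10, 9↦2, 10↦7]  zeros at y ∈ ∅
  x = 7: [0↦1, 1↦0, 2↦1, 3↦4, 4↦9, 5↦5, 6↦3, 7↦3, 8↦5, 9↦9, 10↦4]  zeros at y ∈ {1}
  x = 8: [0↦10, 1↦10, 2↦1, 3↦5, 4↦0, 5↦8, 6↦7, 7↦8, 8↦0, 9↦5, 10↦1]  zeros at y ∈ {4, 8}
  x = 9: [0↦3, 1↦4, 2↦7, 3↦1, 4↦8, 5↦6, 6↦6, 7↦8, 8↦1, 9↦7, 10↦4]  zeros at y ∈ ∅
  x = 10: [0↦8, 1↦10, 2↦3, 3↦9, 4↦6, 5↦5, 6↦6, 7↦9, 8↦3, 9↦10, 10↦8]  zeros at y ∈ ∅
Collecting zeros: affine points = {(0, 4), (0, 5), (1, 2), (1, 6), (2, 3), (2, 4), (3, 7), (3, 10), (4, 6), (4, 10), (5, 6), (5, 9), (7, 1), (8, 4), (8, 8)}.
Total count |C(F_11)_aff| = 15.
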